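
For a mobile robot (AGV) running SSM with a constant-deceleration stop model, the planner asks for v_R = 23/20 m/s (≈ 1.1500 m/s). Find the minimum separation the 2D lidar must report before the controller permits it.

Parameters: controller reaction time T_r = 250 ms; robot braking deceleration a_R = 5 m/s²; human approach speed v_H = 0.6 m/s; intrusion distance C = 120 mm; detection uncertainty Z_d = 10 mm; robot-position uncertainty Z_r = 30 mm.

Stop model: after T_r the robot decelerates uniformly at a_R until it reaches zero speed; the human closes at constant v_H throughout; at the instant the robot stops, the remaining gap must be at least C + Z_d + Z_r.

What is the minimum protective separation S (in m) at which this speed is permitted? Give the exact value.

T_s = v_R/a_R = (23/20)/5 = 0.2300 s
robot in T_r: 1.1500·0.2500 = 0.2875 m
robot covers 1.1500·0.2300 − ½·5.0000·0.2300² = 0.1323 m while stopping
person approaches 0.6000·(0.2500+0.2300) = 0.2880 m
C+Z_d+Z_r = 0.1200+0.0100+0.0300 = 0.1600 m
S_min ≈ 0.2875+0.1323+0.2880+0.1600  ⇒  S_min = 3471/4000 m

S_min = 3471/4000 m = 0.8678 m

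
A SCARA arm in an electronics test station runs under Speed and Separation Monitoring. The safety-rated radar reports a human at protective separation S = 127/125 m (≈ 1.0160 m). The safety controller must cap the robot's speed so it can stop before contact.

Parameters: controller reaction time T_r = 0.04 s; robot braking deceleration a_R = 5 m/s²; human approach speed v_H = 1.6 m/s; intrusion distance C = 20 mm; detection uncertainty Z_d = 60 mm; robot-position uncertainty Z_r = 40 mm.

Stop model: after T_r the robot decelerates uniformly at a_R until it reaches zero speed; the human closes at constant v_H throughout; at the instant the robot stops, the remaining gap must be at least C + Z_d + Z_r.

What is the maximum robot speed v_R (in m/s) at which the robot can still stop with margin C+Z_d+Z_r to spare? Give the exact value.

quadratic (1/10)·v² + (9/25)·v + (-104/125) = 0
  disc = (9/25)² − 4·(1/10)·(-104/125) = 289/625 ; √disc = 17/25
  v_R = (−(9/25) + 17/25) / (2·(1/10)) = 8/5 m/s
check:
braking lasts T_s = (8/5)/5 = 0.3200 s
robot covers v_R·T_r = 1.6000·0.0400 = 0.0640 m before braking
robot under decel: 1.6000²/(2·5.0000) = 0.2560 m
human closes 1.6000·0.3600 = 0.5760 m
margins: 0.0200+0.0600+0.0400 = 0.1200 m
sum ≈ 0.0640+0.2560+0.5760+0.1200 ≈ 1.0160 m = S ✓

v_R_max = 8/5 m/s = 1.6000 m/s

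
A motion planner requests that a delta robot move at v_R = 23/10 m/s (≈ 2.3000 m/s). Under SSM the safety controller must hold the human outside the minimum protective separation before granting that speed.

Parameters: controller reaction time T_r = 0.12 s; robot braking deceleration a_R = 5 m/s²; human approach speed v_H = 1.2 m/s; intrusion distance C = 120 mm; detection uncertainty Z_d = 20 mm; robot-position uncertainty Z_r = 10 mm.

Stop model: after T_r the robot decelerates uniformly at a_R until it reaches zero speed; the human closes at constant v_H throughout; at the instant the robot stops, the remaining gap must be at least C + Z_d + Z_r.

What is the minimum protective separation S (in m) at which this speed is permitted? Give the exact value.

S_min = 1651/1000 m = 1.6510 m

stop time T_s = (23/10)/5 = 0.4600 s
reaction-phase robot travel = 2.3000·0.1200 = 0.2760 m
robot under decel: 2.3000²/(2·5.0000) = 0.5290 m
person approaches 1.2000·(0.1200+0.4600) = 0.6960 m
margins: 0.1200+0.0200+0.0100 = 0.1500 m
S_min ≈ 0.2760+0.5290+0.6960+0.1500  ⇒  S_min = 1651/1000 m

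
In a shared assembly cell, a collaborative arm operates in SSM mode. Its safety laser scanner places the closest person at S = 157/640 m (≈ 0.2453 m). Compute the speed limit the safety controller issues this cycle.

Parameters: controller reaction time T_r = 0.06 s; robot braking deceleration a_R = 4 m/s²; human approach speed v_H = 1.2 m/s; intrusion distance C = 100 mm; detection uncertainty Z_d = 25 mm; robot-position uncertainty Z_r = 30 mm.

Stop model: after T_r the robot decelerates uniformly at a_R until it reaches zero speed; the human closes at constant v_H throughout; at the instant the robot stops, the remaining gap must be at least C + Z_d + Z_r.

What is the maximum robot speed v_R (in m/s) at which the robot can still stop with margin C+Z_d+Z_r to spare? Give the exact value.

v_R_max = 1/20 m/s = 0.0500 m/s

quadratic (1/8)·v² + (9/25)·v + (-293/16000) = 0
  disc = (9/25)² − 4·(1/8)·(-293/16000) = 22201/160000 ; √disc = 149/400
  v_R = (−(9/25) + 149/400) / (2·(1/8)) = 1/20 m/s
check:
T_s = v_R/a_R = (1/20)/4 = 0.0125 s
robot covers v_R·T_r = 0.0500·0.0600 = 0.0030 m before braking
braking distance = 0.0500²/(2·4.0000) = 0.0003 m
person approaches 1.2000·(0.0600+0.0125) = 0.0870 m
margins: 0.1000+0.0250+0.0300 = 0.1550 m
sum ≈ 0.0030+0.0003+0.0870+0.1550 ≈ 0.2453 m = S ✓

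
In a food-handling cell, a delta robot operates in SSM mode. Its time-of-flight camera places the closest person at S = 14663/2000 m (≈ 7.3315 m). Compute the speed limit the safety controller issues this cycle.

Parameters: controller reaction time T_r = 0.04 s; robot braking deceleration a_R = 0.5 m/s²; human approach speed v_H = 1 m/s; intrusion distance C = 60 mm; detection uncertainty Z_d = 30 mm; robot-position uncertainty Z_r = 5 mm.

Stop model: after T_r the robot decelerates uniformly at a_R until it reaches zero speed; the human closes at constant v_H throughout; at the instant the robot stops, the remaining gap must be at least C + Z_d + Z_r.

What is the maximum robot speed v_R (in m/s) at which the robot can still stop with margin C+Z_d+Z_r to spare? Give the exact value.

quadratic (1)·v² + (51/25)·v + (-14393/2000) = 0
  disc = (51/25)² − 4·(1)·(-14393/2000) = 82369/2500 ; √disc = 287/50
  v_R = (−(51/25) + 287/50) / (2·(1)) = 37/20 m/s
check:
T_s = v_R/a_R = (37/20)/(1/2) = 3.7000 s
robot in T_r: 1.8500·0.0400 = 0.0740 m
braking distance = 1.8500²/(2·0.5000) = 3.4225 m
human closes 1.0000·3.7400 = 3.7400 m
residual clearance needed = 0.0600+0.0300+0.0050 = 0.0950 m
sum ≈ 0.0740+3.4225+3.7400+0.0950 ≈ 7.3315 m = S ✓

v_R_max = 37/20 m/s = 1.8500 m/s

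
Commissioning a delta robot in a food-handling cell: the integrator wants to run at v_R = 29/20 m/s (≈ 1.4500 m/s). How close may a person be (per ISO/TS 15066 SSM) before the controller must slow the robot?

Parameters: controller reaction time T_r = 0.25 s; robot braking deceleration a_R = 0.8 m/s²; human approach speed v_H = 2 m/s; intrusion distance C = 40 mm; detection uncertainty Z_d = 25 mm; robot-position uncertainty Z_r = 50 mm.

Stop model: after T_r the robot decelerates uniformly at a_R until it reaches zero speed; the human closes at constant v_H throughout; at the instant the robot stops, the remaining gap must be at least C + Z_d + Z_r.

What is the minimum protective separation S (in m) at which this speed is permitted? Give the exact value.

S_min = 18933/3200 m = 5.9166 m

stop time T_s = (29/20)/(4/5) = 1.8125 s
robot covers v_R·T_r = 1.4500·0.2500 = 0.3625 m before braking
robot under decel: 1.4500²/(2·0.8000) = 1.3141 m
human over T_r+T_s: 2.0000·(0.2500+1.8125) = 4.1250 m
residual clearance needed = 0.0400+0.0250+0.0500 = 0.1150 m
S_min ≈ 0.3625+1.3141+4.1250+0.1150  ⇒  S_min = 18933/3200 m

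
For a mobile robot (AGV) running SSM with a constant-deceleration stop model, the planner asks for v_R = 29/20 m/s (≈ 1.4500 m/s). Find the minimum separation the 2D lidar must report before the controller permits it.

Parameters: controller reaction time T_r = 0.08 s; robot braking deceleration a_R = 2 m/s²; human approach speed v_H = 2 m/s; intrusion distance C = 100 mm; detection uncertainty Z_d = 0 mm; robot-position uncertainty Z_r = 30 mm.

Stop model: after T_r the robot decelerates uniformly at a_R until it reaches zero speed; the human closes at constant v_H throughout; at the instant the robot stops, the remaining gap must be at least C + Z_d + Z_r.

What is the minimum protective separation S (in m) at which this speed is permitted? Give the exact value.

braking lasts T_s = (29/20)/2 = 0.7250 s
robot covers v_R·T_r = 1.4500·0.0800 = 0.1160 m before braking
robot under decel: 1.4500²/(2·2.0000) = 0.5256 m
human over T_r+T_s: 2.0000·(0.0800+0.7250) = 1.6100 m
margins: 0.1000+0.0000+0.0300 = 0.1300 m
S_min ≈ 0.1160+0.5256+1.6100+0.1300  ⇒  S_min = 19053/8000 m

S_min = 19053/8000 m = 2.3816 m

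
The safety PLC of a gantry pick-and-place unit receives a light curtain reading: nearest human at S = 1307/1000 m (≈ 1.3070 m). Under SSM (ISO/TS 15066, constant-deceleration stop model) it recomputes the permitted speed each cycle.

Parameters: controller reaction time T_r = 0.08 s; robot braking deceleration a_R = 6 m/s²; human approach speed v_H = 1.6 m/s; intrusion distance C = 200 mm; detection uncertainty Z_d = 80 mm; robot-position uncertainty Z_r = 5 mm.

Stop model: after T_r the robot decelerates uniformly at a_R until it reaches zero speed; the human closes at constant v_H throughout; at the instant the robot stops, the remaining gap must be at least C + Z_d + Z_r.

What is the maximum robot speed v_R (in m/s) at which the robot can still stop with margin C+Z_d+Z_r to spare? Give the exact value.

collect terms ⇒ (1/12)·v_R² + (26/75)·v_R + (-447/500) = 0
  disc = (26/75)² − 4·(1/12)·(-447/500) = 9409/22500 ; √disc = 97/150
  v_R = (−(26/75) + 97/150) / (2·(1/12)) = 9/5 m/s
check:
T_s = v_R/a_R = (9/5)/6 = 0.3000 s
reaction-phase robot travel = 1.8000·0.0800 = 0.1440 m
robot covers 1.8000·0.3000 − ½·6.0000·0.3000² = 0.2700 m while stopping
human over T_r+T_s: 1.6000·(0.0800+0.3000) = 0.6080 m
residual clearance needed = 0.2000+0.0800+0.0050 = 0.2850 m
sum ≈ 0.1440+0.2700+0.6080+0.2850 ≈ 1.3070 m = S ✓

v_R_max = 9/5 m/s = 1.8000 m/s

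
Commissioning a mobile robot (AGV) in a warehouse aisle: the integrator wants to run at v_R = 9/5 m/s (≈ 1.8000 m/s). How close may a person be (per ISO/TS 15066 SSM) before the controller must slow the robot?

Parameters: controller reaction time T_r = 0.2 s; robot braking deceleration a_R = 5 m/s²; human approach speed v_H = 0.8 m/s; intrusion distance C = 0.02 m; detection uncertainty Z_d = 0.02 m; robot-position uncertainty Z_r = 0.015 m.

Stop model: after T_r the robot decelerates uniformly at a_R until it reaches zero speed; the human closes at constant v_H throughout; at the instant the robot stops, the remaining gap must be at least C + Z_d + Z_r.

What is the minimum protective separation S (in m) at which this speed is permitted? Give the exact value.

T_s = v_R/a_R = (9/5)/5 = 0.3600 s
robot covers v_R·T_r = 1.8000·0.2000 = 0.3600 m before braking
robot under decel: 1.8000²/(2·5.0000) = 0.3240 m
person approaches 0.8000·(0.2000+0.3600) = 0.4480 m
C+Z_d+Z_r = 0.0200+0.0200+0.0150 = 0.0550 m
S_min ≈ 0.3600+0.3240+0.4480+0.0550  ⇒  S_min = 1187/1000 m

S_min = 1187/1000 m = 1.1870 m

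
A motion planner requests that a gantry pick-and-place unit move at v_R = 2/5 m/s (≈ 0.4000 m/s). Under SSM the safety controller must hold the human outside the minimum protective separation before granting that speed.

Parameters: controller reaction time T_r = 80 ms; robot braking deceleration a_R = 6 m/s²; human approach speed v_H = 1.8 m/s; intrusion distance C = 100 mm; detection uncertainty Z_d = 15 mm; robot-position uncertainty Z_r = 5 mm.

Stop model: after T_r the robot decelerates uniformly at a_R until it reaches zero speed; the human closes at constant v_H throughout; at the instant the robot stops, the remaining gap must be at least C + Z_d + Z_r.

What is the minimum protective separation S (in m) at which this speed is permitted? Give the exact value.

stop time T_s = (2/5)/6 = 0.0667 s
reaction-phase robot travel = 0.4000·0.0800 = 0.0320 m
braking distance = 0.4000²/(2·6.0000) = 0.0133 m
human closes 1.8000·0.1467 = 0.2640 m
C+Z_d+Z_r = 0.1000+0.0150+0.0050 = 0.1200 m
S_min ≈ 0.0320+0.0133+0.2640+0.1200  ⇒  S_min = 161/375 m

S_min = 161/375 m = 0.4293 m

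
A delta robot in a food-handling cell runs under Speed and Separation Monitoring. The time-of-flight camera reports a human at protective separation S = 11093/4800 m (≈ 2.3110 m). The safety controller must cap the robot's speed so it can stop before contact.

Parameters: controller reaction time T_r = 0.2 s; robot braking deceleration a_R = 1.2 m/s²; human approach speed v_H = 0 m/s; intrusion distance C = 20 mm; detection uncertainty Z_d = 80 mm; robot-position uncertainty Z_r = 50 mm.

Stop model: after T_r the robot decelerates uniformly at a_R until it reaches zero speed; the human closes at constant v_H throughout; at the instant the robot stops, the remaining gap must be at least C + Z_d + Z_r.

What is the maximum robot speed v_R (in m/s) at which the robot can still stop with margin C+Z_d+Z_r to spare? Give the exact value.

at the boundary: (5/12)·v² + (1/5)·v + (-10373/4800) = 0
  disc = (1/5)² − 4·(5/12)·(-10373/4800) = 52441/14400 ; √disc = 229/120
  v_R = (−(1/5) + 229/120) / (2·(5/12)) = 41/20 m/s
check:
stop time T_s = (41/20)/(6/5) = 1.7083 s
robot covers v_R·T_r = 2.0500·0.2000 = 0.4100 m before braking
braking distance = 2.0500²/(2·1.2000) = 1.7510 m
human over T_r+T_s: 0.0000·(0.2000+1.7083) = 0.0000 m
C+Z_d+Z_r = 0.0200+0.0800+0.0500 = 0.1500 m
sum ≈ 0.4100+1.7510+0.0000+0.1500 ≈ 2.3110 m = S ✓

v_R_max = 41/20 m/s = 2.0500 m/s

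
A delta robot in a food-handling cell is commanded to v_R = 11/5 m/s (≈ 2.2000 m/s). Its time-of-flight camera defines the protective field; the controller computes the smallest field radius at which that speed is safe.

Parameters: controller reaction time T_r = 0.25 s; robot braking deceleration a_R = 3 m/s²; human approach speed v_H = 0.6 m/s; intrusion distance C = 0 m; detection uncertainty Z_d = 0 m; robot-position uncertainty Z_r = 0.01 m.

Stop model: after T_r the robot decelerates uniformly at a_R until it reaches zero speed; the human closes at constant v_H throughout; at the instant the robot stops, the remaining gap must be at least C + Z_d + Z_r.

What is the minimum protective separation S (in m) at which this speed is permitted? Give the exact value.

T_s = v_R/a_R = (11/5)/3 = 0.7333 s
robot covers v_R·T_r = 2.2000·0.2500 = 0.5500 m before braking
robot covers 2.2000·0.7333 − ½·3.0000·0.7333² = 0.8067 m while stopping
human over T_r+T_s: 0.6000·(0.2500+0.7333) = 0.5900 m
C+Z_d+Z_r = 0.0000+0.0000+0.0100 = 0.0100 m
S_min ≈ 0.5500+0.8067+0.5900+0.0100  ⇒  S_min = 587/300 m

S_min = 587/300 m = 1.9567 m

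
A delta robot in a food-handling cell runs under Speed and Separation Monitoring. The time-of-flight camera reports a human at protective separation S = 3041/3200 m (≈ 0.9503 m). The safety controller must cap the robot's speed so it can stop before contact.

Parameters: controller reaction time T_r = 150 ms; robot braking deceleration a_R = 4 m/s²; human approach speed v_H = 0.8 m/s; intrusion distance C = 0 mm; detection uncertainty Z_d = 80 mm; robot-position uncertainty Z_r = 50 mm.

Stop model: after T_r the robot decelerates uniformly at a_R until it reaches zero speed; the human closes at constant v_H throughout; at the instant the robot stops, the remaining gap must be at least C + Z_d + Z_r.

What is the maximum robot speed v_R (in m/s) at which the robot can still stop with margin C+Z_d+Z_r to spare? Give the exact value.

v_R_max = 27/20 m/s = 1.3500 m/s

collect terms ⇒ (1/8)·v_R² + (7/20)·v_R + (-2241/3200) = 0
  disc = (7/20)² − 4·(1/8)·(-2241/3200) = 121/256 ; √disc = 11/16
  v_R = (−(7/20) + 11/16) / (2·(1/8)) = 27/20 m/s
check:
T_s = v_R/a_R = (27/20)/4 = 0.3375 s
reaction-phase robot travel = 1.3500·0.1500 = 0.2025 m
robot under decel: 1.3500²/(2·4.0000) = 0.2278 m
human over T_r+T_s: 0.8000·(0.1500+0.3375) = 0.3900 m
margins: 0.0000+0.0800+0.0500 = 0.1300 m
sum ≈ 0.2025+0.2278+0.3900+0.1300 ≈ 0.9503 m = S ✓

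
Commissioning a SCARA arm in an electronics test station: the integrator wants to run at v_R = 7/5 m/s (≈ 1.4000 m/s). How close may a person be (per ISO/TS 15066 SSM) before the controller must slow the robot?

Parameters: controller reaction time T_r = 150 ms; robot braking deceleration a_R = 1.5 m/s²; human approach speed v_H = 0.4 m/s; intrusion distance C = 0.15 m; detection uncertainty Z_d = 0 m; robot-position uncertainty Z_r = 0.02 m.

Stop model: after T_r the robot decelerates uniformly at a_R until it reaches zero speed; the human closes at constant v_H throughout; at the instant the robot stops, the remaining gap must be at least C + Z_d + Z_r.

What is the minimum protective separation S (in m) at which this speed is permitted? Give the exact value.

T_s = v_R/a_R = (7/5)/(3/2) = 0.9333 s
robot in T_r: 1.4000·0.1500 = 0.2100 m
braking distance = 1.4000²/(2·1.5000) = 0.6533 m
person approaches 0.4000·(0.1500+0.9333) = 0.4333 m
C+Z_d+Z_r = 0.1500+0.0000+0.0200 = 0.1700 m
S_min ≈ 0.2100+0.6533+0.4333+0.1700  ⇒  S_min = 22/15 m

S_min = 22/15 m = 1.4667 m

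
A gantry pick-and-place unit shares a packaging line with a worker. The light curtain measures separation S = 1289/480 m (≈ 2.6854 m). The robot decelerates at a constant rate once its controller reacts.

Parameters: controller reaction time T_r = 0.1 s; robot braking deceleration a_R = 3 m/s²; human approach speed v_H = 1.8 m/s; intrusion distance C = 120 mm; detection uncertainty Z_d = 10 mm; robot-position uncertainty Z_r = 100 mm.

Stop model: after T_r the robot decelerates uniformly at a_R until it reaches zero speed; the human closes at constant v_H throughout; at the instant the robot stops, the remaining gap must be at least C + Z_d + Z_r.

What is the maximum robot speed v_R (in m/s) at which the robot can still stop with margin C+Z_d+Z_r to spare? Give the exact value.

quadratic (1/6)·v² + (7/10)·v + (-5461/2400) = 0
  disc = (7/10)² − 4·(1/6)·(-5461/2400) = 289/144 ; √disc = 17/12
  v_R = (−(7/10) + 17/12) / (2·(1/6)) = 43/20 m/s
check:
braking lasts T_s = (43/20)/3 = 0.7167 s
reaction-phase robot travel = 2.1500·0.1000 = 0.2150 m
robot covers 2.1500·0.7167 − ½·3.0000·0.7167² = 0.7704 m while stopping
human over T_r+T_s: 1.8000·(0.1000+0.7167) = 1.4700 m
margins: 0.1200+0.0100+0.1000 = 0.2300 m
sum ≈ 0.2150+0.7704+1.4700+0.2300 ≈ 2.6854 m = S ✓

v_R_max = 43/20 m/s = 2.1500 m/s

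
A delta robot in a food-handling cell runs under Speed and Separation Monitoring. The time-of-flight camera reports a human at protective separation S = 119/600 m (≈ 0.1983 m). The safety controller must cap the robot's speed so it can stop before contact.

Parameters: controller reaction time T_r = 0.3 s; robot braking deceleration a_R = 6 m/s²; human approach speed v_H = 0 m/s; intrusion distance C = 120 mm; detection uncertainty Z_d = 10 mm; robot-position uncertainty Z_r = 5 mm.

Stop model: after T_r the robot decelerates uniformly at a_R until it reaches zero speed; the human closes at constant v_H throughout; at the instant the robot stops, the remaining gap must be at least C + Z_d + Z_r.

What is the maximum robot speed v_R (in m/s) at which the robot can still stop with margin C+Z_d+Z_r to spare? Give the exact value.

v_R_max = 1/5 m/s = 0.2000 m/s

collect terms ⇒ (1/12)·v_R² + (3/10)·v_R + (-19/300) = 0
  disc = (3/10)² − 4·(1/12)·(-19/300) = 1/9 ; √disc = 1/3
  v_R = (−(3/10) + 1/3) / (2·(1/12)) = 1/5 m/s
check:
T_s = v_R/a_R = (1/5)/6 = 0.0333 s
reaction-phase robot travel = 0.2000·0.3000 = 0.0600 m
robot covers 0.2000·0.0333 − ½·6.0000·0.0333² = 0.0033 m while stopping
human over T_r+T_s: 0.0000·(0.3000+0.0333) = 0.0000 m
C+Z_d+Z_r = 0.1200+0.0100+0.0050 = 0.1350 m
sum ≈ 0.0600+0.0033+0.0000+0.1350 ≈ 0.1983 m = S ✓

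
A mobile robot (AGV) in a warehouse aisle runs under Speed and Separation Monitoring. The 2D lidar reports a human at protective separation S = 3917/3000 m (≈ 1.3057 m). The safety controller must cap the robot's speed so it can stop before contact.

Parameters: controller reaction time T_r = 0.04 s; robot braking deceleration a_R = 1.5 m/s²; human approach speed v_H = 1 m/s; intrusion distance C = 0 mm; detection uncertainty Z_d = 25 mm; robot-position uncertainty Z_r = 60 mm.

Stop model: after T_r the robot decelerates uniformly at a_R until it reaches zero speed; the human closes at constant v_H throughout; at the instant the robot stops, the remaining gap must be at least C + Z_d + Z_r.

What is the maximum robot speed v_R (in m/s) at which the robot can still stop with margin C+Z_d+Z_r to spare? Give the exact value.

v_R_max = 11/10 m/s = 1.1000 m/s

quadratic (1/3)·v² + (53/75)·v + (-1771/1500) = 0
  disc = (53/75)² − 4·(1/3)·(-1771/1500) = 1296/625 ; √disc = 36/25
  v_R = (−(53/75) + 36/25) / (2·(1/3)) = 11/10 m/s
check:
braking lasts T_s = (11/10)/(3/2) = 0.7333 s
reaction-phase robot travel = 1.1000·0.0400 = 0.0440 m
robot under decel: 1.1000²/(2·1.5000) = 0.4033 m
person approaches 1.0000·(0.0400+0.7333) = 0.7733 m
margins: 0.0000+0.0250+0.0600 = 0.0850 m
sum ≈ 0.0440+0.4033+0.7733+0.0850 ≈ 1.3057 m = S ✓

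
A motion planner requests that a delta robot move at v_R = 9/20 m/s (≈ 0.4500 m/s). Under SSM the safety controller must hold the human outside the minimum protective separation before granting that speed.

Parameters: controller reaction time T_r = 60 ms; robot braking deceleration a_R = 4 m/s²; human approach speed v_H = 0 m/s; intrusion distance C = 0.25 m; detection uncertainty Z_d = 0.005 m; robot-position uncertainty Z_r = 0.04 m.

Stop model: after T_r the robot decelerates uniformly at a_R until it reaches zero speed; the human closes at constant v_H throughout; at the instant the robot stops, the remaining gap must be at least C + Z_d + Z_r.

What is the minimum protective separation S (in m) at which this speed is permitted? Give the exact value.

braking lasts T_s = (9/20)/4 = 0.1125 s
reaction-phase robot travel = 0.4500·0.0600 = 0.0270 m
robot under decel: 0.4500²/(2·4.0000) = 0.0253 m
person approaches 0.0000·(0.0600+0.1125) = 0.0000 m
margins: 0.2500+0.0050+0.0400 = 0.2950 m
S_min ≈ 0.0270+0.0253+0.0000+0.2950  ⇒  S_min = 5557/16000 m

S_min = 5557/16000 m = 0.3473 m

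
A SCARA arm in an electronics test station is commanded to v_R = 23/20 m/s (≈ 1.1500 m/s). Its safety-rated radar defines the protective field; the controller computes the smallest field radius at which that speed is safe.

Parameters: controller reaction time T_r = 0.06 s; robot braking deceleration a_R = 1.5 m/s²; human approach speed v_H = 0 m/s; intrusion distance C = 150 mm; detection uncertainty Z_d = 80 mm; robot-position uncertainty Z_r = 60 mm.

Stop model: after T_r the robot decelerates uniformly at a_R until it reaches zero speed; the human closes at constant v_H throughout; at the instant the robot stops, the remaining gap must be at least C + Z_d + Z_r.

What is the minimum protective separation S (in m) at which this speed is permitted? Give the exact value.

T_s = v_R/a_R = (23/20)/(3/2) = 0.7667 s
robot in T_r: 1.1500·0.0600 = 0.0690 m
robot under decel: 1.1500²/(2·1.5000) = 0.4408 m
person approaches 0.0000·(0.0600+0.7667) = 0.0000 m
C+Z_d+Z_r = 0.1500+0.0800+0.0600 = 0.2900 m
S_min ≈ 0.0690+0.4408+0.0000+0.2900  ⇒  S_min = 4799/6000 m

S_min = 4799/6000 m = 0.7998 m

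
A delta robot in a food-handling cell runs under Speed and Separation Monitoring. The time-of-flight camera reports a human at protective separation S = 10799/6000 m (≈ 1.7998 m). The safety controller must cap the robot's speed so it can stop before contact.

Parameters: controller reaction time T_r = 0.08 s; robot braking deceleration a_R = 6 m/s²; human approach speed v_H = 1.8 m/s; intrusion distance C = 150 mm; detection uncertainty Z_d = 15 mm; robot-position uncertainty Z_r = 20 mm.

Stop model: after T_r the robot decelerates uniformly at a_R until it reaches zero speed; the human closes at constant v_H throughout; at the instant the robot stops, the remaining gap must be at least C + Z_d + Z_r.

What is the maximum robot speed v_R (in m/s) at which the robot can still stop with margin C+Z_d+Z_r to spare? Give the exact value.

v_R_max = 5/2 m/s = 2.5000 m/s

collect terms ⇒ (1/12)·v_R² + (19/50)·v_R + (-353/240) = 0
  disc = (19/50)² − 4·(1/12)·(-353/240) = 57121/90000 ; √disc = 239/300
  v_R = (−(19/50) + 239/300) / (2·(1/12)) = 5/2 m/s
check:
braking lasts T_s = (5/2)/6 = 0.4167 s
robot covers v_R·T_r = 2.5000·0.0800 = 0.2000 m before braking
robot covers 2.5000·0.4167 − ½·6.0000·0.4167² = 0.5208 m while stopping
human over T_r+T_s: 1.8000·(0.0800+0.4167) = 0.8940 m
residual clearance needed = 0.1500+0.0150+0.0200 = 0.1850 m
sum ≈ 0.2000+0.5208+0.8940+0.1850 ≈ 1.7998 m = S ✓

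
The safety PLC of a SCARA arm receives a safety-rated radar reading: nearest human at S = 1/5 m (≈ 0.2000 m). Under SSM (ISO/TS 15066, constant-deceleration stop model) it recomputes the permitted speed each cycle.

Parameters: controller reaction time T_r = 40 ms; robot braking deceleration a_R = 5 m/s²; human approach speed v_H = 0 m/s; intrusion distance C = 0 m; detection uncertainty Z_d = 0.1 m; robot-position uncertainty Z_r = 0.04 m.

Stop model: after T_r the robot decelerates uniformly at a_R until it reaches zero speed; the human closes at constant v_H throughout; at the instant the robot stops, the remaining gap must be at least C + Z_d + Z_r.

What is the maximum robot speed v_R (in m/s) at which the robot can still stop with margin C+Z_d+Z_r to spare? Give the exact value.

v_R_max = 3/5 m/s = 0.6000 m/s

collect terms ⇒ (1/10)·v_R² + (1/25)·v_R + (-3/50) = 0
  disc = (1/25)² − 4·(1/10)·(-3/50) = 16/625 ; √disc = 4/25
  v_R = (−(1/25) + 4/25) / (2·(1/10)) = 3/5 m/s
check:
T_s = v_R/a_R = (3/5)/5 = 0.1200 s
robot in T_r: 0.6000·0.0400 = 0.0240 m
braking distance = 0.6000²/(2·5.0000) = 0.0360 m
human closes 0.0000·0.1600 = 0.0000 m
residual clearance needed = 0.0000+0.1000+0.0400 = 0.1400 m
sum ≈ 0.0240+0.0360+0.0000+0.1400 ≈ 0.2000 m = S ✓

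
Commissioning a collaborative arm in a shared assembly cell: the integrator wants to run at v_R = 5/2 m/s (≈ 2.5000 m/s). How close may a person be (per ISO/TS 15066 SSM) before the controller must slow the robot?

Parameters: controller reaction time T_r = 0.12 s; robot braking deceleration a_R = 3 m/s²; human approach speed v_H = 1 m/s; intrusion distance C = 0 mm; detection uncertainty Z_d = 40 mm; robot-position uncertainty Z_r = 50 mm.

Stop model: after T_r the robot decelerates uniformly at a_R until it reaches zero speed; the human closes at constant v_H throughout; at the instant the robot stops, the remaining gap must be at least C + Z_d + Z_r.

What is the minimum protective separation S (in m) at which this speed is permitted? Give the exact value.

stop time T_s = (5/2)/3 = 0.8333 s
reaction-phase robot travel = 2.5000·0.1200 = 0.3000 m
robot under decel: 2.5000²/(2·3.0000) = 1.0417 m
person approaches 1.0000·(0.1200+0.8333) = 0.9533 m
C+Z_d+Z_r = 0.0000+0.0400+0.0500 = 0.0900 m
S_min ≈ 0.3000+1.0417+0.9533+0.0900  ⇒  S_min = 477/200 m

S_min = 477/200 m = 2.3850 m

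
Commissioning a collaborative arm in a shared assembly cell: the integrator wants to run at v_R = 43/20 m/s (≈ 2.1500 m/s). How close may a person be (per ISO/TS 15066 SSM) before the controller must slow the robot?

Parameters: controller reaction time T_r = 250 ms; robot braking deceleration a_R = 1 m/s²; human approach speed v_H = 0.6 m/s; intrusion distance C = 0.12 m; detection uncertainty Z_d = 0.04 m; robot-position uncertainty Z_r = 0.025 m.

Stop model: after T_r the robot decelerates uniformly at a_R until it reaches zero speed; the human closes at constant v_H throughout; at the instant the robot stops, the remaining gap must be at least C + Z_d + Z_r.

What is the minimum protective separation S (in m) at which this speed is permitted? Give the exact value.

S_min = 3579/800 m = 4.4737 m

braking lasts T_s = (43/20)/1 = 2.1500 s
robot in T_r: 2.1500·0.2500 = 0.5375 m
robot under decel: 2.1500²/(2·1.0000) = 2.3112 m
human over T_r+T_s: 0.6000·(0.2500+2.1500) = 1.4400 m
margins: 0.1200+0.0400+0.0250 = 0.1850 m
S_min ≈ 0.5375+2.3112+1.4400+0.1850  ⇒  S_min = 3579/800 m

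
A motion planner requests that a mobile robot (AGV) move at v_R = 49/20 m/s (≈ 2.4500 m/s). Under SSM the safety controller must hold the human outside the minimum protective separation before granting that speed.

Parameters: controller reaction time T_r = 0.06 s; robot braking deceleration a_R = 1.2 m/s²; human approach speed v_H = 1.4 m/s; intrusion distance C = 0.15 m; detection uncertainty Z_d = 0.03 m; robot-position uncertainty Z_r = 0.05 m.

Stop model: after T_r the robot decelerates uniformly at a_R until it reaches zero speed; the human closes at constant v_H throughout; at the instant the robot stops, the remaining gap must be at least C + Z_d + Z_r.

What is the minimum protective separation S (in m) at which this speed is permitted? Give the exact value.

S_min = 46563/8000 m = 5.8204 m

braking lasts T_s = (49/20)/(6/5) = 2.0417 s
reaction-phase robot travel = 2.4500·0.0600 = 0.1470 m
robot covers 2.4500·2.0417 − ½·1.2000·2.0417² = 2.5010 m while stopping
human closes 1.4000·2.1017 = 2.9423 m
residual clearance needed = 0.1500+0.0300+0.0500 = 0.2300 m
S_min ≈ 0.1470+2.5010+2.9423+0.2300  ⇒  S_min = 46563/8000 m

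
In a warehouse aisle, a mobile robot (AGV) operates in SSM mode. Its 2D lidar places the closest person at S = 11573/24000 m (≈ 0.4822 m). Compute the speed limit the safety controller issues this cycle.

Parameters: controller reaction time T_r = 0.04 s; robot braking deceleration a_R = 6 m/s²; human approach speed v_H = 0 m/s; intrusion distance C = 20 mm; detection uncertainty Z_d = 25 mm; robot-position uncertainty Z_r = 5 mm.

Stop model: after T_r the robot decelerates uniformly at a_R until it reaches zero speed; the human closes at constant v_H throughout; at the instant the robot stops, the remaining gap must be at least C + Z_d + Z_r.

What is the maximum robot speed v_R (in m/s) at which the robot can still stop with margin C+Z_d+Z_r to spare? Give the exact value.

v_R_max = 41/20 m/s = 2.0500 m/s

collect terms ⇒ (1/12)·v_R² + (1/25)·v_R + (-10373/24000) = 0
  disc = (1/25)² − 4·(1/12)·(-10373/24000) = 52441/360000 ; √disc = 229/600
  v_R = (−(1/25) + 229/600) / (2·(1/12)) = 41/20 m/s
check:
braking lasts T_s = (41/20)/6 = 0.3417 s
reaction-phase robot travel = 2.0500·0.0400 = 0.0820 m
robot under decel: 2.0500²/(2·6.0000) = 0.3502 m
human over T_r+T_s: 0.0000·(0.0400+0.3417) = 0.0000 m
C+Z_d+Z_r = 0.0200+0.0250+0.0050 = 0.0500 m
sum ≈ 0.0820+0.3502+0.0000+0.0500 ≈ 0.4822 m = S ✓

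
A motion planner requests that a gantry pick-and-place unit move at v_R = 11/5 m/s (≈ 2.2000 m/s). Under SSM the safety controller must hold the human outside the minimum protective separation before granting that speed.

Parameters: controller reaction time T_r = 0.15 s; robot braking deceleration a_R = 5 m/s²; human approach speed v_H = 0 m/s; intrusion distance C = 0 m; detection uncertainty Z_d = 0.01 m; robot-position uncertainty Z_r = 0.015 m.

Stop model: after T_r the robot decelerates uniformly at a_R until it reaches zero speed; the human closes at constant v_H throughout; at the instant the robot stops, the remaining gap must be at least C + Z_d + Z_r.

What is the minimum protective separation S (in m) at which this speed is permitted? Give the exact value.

S_min = 839/1000 m = 0.8390 m

stop time T_s = (11/5)/5 = 0.4400 s
robot in T_r: 2.2000·0.1500 = 0.3300 m
robot under decel: 2.2000²/(2·5.0000) = 0.4840 m
human over T_r+T_s: 0.0000·(0.1500+0.4400) = 0.0000 m
residual clearance needed = 0.0000+0.0100+0.0150 = 0.0250 m
S_min ≈ 0.3300+0.4840+0.0000+0.0250  ⇒  S_min = 839/1000 m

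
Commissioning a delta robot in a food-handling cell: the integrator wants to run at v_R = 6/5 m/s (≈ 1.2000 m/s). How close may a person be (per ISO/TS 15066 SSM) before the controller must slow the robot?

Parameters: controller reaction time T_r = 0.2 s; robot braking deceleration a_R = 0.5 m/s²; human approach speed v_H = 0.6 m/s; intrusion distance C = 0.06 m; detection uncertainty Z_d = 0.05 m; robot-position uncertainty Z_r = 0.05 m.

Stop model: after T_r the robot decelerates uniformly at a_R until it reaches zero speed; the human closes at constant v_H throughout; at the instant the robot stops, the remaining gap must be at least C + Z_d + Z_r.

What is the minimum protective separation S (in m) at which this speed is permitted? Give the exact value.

S_min = 17/5 m = 3.4000 m

T_s = v_R/a_R = (6/5)/(1/2) = 2.4000 s
robot covers v_R·T_r = 1.2000·0.2000 = 0.2400 m before braking
robot under decel: 1.2000²/(2·0.5000) = 1.4400 m
human closes 0.6000·2.6000 = 1.5600 m
C+Z_d+Z_r = 0.0600+0.0500+0.0500 = 0.1600 m
S_min ≈ 0.2400+1.4400+1.5600+0.1600  ⇒  S_min = 17/5 m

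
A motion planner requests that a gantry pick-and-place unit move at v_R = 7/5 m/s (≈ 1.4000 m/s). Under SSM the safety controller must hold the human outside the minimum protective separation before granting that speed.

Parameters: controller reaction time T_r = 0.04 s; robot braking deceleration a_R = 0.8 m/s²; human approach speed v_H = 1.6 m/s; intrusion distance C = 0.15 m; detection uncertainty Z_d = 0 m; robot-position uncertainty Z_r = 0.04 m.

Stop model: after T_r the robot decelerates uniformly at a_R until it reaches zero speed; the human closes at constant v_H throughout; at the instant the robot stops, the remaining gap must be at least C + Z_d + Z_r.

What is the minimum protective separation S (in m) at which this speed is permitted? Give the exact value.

S_min = 867/200 m = 4.3350 m

stop time T_s = (7/5)/(4/5) = 1.7500 s
robot in T_r: 1.4000·0.0400 = 0.0560 m
braking distance = 1.4000²/(2·0.8000) = 1.2250 m
person approaches 1.6000·(0.0400+1.7500) = 2.8640 m
C+Z_d+Z_r = 0.1500+0.0000+0.0400 = 0.1900 m
S_min ≈ 0.0560+1.2250+2.8640+0.1900  ⇒  S_min = 867/200 m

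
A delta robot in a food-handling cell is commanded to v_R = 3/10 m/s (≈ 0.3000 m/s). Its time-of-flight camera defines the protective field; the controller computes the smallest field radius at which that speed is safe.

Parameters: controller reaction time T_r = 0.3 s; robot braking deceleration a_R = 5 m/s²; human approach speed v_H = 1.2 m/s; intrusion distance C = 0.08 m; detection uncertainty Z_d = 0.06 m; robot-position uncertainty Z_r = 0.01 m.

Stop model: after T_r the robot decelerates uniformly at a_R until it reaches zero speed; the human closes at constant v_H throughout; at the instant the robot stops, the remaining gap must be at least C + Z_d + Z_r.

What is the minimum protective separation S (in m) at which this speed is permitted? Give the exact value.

T_s = v_R/a_R = (3/10)/5 = 0.0600 s
reaction-phase robot travel = 0.3000·0.3000 = 0.0900 m
robot covers 0.3000·0.0600 − ½·5.0000·0.0600² = 0.0090 m while stopping
human closes 1.2000·0.3600 = 0.4320 m
margins: 0.0800+0.0600+0.0100 = 0.1500 m
S_min ≈ 0.0900+0.0090+0.4320+0.1500  ⇒  S_min = 681/1000 m

S_min = 681/1000 m = 0.6810 m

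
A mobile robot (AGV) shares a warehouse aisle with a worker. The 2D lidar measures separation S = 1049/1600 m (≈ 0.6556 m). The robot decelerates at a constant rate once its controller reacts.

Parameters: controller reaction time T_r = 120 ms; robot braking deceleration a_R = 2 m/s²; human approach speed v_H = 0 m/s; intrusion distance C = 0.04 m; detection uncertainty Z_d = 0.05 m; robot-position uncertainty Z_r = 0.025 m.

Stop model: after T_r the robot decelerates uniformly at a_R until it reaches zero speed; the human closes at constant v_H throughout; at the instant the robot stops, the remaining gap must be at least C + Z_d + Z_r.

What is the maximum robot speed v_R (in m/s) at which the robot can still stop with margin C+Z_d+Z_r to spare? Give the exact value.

collect terms ⇒ (1/4)·v_R² + (3/25)·v_R + (-173/320) = 0
  disc = (3/25)² − 4·(1/4)·(-173/320) = 22201/40000 ; √disc = 149/200
  v_R = (−(3/25) + 149/200) / (2·(1/4)) = 5/4 m/s
check:
stop time T_s = (5/4)/2 = 0.6250 s
reaction-phase robot travel = 1.2500·0.1200 = 0.1500 m
braking distance = 1.2500²/(2·2.0000) = 0.3906 m
human closes 0.0000·0.7450 = 0.0000 m
residual clearance needed = 0.0400+0.0500+0.0250 = 0.1150 m
sum ≈ 0.1500+0.3906+0.0000+0.1150 ≈ 0.6556 m = S ✓

v_R_max = 5/4 m/s = 1.2500 m/s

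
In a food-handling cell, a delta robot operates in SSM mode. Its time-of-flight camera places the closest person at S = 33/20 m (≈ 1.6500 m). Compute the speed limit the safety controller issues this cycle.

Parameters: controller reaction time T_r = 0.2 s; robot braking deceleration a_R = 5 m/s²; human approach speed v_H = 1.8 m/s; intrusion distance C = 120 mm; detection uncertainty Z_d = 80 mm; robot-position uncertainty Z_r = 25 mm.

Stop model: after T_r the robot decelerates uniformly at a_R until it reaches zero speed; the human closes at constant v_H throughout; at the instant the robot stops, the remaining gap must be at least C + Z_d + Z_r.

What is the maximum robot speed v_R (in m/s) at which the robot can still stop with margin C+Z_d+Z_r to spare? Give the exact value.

quadratic (1/10)·v² + (14/25)·v + (-213/200) = 0
  disc = (14/25)² − 4·(1/10)·(-213/200) = 1849/2500 ; √disc = 43/50
  v_R = (−(14/25) + 43/50) / (2·(1/10)) = 3/2 m/s
check:
T_s = v_R/a_R = (3/2)/5 = 0.3000 s
reaction-phase robot travel = 1.5000·0.2000 = 0.3000 m
robot under decel: 1.5000²/(2·5.0000) = 0.2250 m
human over T_r+T_s: 1.8000·(0.2000+0.3000) = 0.9000 m
C+Z_d+Z_r = 0.1200+0.0800+0.0250 = 0.2250 m
sum ≈ 0.3000+0.2250+0.9000+0.2250 ≈ 1.6500 m = S ✓

v_R_max = 3/2 m/s = 1.5000 m/s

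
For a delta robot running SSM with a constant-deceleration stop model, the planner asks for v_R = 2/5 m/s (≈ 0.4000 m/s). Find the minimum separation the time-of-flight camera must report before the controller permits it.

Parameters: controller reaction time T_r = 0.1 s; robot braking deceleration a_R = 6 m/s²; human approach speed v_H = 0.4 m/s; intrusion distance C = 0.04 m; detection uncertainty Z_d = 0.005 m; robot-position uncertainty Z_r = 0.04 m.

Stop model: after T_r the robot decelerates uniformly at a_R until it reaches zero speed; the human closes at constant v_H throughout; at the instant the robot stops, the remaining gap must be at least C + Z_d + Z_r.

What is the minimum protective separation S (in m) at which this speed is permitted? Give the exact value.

T_s = v_R/a_R = (2/5)/6 = 0.0667 s
reaction-phase robot travel = 0.4000·0.1000 = 0.0400 m
braking distance = 0.4000²/(2·6.0000) = 0.0133 m
human closes 0.4000·0.1667 = 0.0667 m
margins: 0.0400+0.0050+0.0400 = 0.0850 m
S_min ≈ 0.0400+0.0133+0.0667+0.0850  ⇒  S_min = 41/200 m

S_min = 41/200 m = 0.2050 m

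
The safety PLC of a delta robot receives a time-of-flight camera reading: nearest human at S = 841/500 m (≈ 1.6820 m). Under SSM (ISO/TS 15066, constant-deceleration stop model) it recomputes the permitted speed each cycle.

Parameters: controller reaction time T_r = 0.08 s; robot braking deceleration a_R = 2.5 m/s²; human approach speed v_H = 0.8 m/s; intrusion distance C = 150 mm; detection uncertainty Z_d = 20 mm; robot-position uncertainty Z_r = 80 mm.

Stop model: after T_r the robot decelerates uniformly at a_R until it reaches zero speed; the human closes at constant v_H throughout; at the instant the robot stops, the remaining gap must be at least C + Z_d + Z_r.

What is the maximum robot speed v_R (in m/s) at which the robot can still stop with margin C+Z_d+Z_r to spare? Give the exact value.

v_R_max = 9/5 m/s = 1.8000 m/s

at the boundary: (1/5)·v² + (2/5)·v + (-171/125) = 0
  disc = (2/5)² − 4·(1/5)·(-171/125) = 784/625 ; √disc = 28/25
  v_R = (−(2/5) + 28/25) / (2·(1/5)) = 9/5 m/s
check:
stop time T_s = (9/5)/(5/2) = 0.7200 s
reaction-phase robot travel = 1.8000·0.0800 = 0.1440 m
robot covers 1.8000·0.7200 − ½·2.5000·0.7200² = 0.6480 m while stopping
human closes 0.8000·0.8000 = 0.6400 m
residual clearance needed = 0.1500+0.0200+0.0800 = 0.2500 m
sum ≈ 0.1440+0.6480+0.6400+0.2500 ≈ 1.6820 m = S ✓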